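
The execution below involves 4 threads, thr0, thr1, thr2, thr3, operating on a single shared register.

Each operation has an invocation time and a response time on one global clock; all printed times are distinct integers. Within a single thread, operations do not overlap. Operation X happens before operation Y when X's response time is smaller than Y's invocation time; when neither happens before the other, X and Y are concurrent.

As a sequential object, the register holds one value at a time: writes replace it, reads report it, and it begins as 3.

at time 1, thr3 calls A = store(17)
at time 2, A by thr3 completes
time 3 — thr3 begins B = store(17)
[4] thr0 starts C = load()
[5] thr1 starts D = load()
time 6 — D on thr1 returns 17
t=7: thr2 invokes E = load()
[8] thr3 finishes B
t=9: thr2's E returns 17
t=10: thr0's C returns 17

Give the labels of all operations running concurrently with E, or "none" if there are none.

B, C

concurrent with E ([7,9]): every op whose interval crosses 7..9
A [1,2]: before
B [3,8]: concurrent
C [4,10]: concurrent
D [5,6]: before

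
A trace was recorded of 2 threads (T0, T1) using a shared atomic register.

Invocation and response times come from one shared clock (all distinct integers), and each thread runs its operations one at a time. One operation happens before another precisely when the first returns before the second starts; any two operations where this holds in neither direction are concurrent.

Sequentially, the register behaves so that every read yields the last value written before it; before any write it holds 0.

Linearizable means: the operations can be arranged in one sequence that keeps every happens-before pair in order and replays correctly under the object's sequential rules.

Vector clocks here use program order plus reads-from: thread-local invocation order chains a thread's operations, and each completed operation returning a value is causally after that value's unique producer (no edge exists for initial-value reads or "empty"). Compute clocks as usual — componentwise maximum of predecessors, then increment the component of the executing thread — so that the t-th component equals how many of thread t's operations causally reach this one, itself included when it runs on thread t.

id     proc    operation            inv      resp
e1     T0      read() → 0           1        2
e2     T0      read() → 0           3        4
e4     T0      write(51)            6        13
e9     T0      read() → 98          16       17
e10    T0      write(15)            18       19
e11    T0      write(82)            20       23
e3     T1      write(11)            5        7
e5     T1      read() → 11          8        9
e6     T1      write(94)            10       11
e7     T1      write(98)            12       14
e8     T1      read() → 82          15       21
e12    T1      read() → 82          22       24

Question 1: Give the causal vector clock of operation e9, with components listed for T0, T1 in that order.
Answer: (4, 4)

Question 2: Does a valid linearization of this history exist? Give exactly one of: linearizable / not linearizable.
witness order: e1, e2, e3, e5, e4, e6, e7, e9, e10, e11, e8, e12
step 1: e1 read() → 0 — value 0
step 2: e2 read() → 0 — value 0
step 3: e3 write(11) — value 11
step 4: e5 read() → 11 — value 11
step 5: e4 write(51) — value 51
step 6: e6 write(94) — value 94
step 7: e7 write(98) — value 98
step 8: e9 read() → 98 — value 98
step 9: e10 write(15) — value 15
step 10: e11 write(82) — value 82
step 11: e8 read() → 82 — value 82
step 12: e12 read() → 82 — value 82

linearizable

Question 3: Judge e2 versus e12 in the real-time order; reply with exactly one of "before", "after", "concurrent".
Answer: before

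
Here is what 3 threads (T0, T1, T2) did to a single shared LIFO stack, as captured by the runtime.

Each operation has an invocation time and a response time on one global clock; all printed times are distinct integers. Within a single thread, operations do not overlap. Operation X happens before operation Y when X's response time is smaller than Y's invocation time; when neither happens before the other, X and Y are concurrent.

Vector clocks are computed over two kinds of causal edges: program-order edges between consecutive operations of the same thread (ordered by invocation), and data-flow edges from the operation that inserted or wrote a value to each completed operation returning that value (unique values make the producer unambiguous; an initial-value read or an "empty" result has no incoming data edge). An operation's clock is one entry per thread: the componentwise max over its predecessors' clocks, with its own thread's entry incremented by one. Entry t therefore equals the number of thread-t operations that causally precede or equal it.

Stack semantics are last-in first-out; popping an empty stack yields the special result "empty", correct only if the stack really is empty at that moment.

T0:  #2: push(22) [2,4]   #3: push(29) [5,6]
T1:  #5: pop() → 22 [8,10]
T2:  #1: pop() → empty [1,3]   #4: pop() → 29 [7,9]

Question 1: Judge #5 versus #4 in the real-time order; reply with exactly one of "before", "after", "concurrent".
concurrent

#5 spans [8,10], #4 spans [7,9]
the intervals overlap in both directions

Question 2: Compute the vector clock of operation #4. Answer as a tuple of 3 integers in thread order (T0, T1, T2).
(2, 0, 2)

#1 (invocation 1): nothing precedes it; T2's component alone gives (0, 0, 1)
#2 (invocation 2): nothing precedes it; T0's component alone gives (1, 0, 0)
from VC(#2)=(1, 0, 0), #5 (invoked 8) maxes components and bumps T1 → (1, 1, 0)
from VC(#2)=(1, 0, 0), #3 (invoked 5) maxes components and bumps T0 → (2, 0, 0)
from VC(#1)=(0, 0, 1), VC(#3)=(2, 0, 0), #4 (invoked 7) maxes components and bumps T2 → (2, 0, 2)
target: VC(#4) = (2, 0, 2)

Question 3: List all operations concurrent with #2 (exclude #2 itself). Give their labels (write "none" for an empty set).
#1

#2 spans [2,4]: anything still running between times 2 and 4 counts as concurrent
#1 [1,3]: concurrent
#3 [5,6]: after
#4 [7,9]: after
#5 [8,10]: after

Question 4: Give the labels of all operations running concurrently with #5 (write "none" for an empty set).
#4

concurrent with #5 ([8,10]): every op whose interval crosses 8..10
#1 [1,3]: before
#2 [2,4]: before
#3 [5,6]: before
#4 [7,9]: concurrent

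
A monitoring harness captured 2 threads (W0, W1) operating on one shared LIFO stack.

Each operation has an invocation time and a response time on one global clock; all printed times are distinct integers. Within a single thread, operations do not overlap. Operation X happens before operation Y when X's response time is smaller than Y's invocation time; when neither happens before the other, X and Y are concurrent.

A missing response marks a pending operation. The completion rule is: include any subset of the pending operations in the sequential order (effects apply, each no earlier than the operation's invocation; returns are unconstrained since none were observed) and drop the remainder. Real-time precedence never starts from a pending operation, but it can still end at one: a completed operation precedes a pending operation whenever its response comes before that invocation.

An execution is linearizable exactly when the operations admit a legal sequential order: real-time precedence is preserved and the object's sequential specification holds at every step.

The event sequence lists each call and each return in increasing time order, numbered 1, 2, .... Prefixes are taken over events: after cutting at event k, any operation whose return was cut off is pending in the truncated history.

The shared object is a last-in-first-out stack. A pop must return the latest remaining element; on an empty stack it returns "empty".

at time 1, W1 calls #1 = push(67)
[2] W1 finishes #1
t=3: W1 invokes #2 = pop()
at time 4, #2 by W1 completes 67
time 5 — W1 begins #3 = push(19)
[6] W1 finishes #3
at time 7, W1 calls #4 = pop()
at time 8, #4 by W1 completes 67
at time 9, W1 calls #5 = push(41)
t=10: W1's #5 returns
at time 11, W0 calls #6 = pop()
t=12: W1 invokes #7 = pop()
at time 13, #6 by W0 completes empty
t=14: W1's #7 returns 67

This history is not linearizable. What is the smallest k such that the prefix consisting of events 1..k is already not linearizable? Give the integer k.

8

events 1..7 are still linearizable — one witness is #1, #2, #3:
1. #1 push(67), leaving stack <67>
2. #2 pop() → 67, leaving stack <>
3. #3 push(19), leaving stack <19>
at event 8 (#4's time-8 response) nothing linearizes any more
for example #1, #2, #3, #4 fails at step 4: #4 pop() → 67 is not legal there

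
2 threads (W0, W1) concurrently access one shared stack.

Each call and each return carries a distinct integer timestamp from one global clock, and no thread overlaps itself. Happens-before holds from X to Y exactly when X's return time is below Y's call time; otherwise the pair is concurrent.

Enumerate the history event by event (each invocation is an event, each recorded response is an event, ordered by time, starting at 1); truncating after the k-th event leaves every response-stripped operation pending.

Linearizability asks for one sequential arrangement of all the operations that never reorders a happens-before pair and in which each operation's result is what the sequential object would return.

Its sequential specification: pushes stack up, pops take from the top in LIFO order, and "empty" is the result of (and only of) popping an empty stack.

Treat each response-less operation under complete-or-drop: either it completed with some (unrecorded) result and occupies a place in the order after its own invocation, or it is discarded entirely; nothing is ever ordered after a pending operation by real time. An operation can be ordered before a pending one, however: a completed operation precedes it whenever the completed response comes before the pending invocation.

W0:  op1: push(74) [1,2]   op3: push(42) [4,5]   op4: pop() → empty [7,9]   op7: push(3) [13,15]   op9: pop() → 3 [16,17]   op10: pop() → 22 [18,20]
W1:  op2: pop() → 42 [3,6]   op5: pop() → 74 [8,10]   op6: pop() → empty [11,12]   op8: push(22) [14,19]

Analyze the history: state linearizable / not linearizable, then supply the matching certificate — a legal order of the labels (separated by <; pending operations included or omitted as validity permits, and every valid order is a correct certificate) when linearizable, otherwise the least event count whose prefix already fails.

1. op1 push(74), leaving stack <74>
2. op3 push(42), leaving stack <74,42>
3. op2 pop() → 42, leaving stack <74>
4. op5 pop() → 74, leaving stack <>
5. op4 pop() → empty, leaving stack <>
6. op6 pop() → empty, leaving stack <>
7. op7 push(3), leaving stack <3>
8. op9 pop() → 3, leaving stack <>
9. op8 push(22), leaving stack <22>
10. op10 pop() → 22, leaving stack <>

linearizable — witness: op1 < op3 < op2 < op5 < op4 < op6 < op7 < op9 < op8 < op10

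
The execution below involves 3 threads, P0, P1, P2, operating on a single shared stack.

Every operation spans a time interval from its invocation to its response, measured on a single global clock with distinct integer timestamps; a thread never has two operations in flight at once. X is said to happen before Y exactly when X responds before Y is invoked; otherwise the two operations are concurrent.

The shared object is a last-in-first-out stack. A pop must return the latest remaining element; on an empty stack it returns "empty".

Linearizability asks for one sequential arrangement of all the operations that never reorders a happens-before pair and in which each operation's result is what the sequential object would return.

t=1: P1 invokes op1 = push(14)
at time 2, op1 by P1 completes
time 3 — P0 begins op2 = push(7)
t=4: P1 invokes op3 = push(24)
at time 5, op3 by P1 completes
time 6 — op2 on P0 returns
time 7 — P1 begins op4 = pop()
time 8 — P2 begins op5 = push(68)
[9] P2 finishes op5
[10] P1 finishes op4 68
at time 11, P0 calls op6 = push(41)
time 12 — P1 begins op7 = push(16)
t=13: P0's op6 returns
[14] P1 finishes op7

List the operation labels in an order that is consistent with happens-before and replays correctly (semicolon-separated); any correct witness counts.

1. op1 push(14), leaving stack <14>
2. op2 push(7), leaving stack <14,7>
3. op3 push(24), leaving stack <14,7,24>
4. op5 push(68), leaving stack <14,7,24,68>
5. op4 pop() → 68, leaving stack <14,7,24>
6. op6 push(41), leaving stack <14,7,24,41>
7. op7 push(16), leaving stack <14,7,24,41,16>

op1; op2; op3; op5; op4; op6; op7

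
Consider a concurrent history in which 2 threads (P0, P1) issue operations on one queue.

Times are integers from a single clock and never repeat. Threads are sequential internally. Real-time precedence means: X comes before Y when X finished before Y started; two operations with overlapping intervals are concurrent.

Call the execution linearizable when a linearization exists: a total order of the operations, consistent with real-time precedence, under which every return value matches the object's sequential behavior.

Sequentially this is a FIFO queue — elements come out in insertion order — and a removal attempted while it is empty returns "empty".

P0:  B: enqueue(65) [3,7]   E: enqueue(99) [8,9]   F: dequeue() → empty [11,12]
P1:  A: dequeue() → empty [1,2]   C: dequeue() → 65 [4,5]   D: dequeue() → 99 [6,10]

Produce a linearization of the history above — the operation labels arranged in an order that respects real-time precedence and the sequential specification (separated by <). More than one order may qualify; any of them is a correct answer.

1. A dequeue() → empty, leaving queue <>
2. B enqueue(65), leaving queue <65>
3. C dequeue() → 65, leaving queue <>
4. E enqueue(99), leaving queue <99>
5. D dequeue() → 99, leaving queue <>
6. F dequeue() → empty, leaving queue <>

A < B < C < E < D < F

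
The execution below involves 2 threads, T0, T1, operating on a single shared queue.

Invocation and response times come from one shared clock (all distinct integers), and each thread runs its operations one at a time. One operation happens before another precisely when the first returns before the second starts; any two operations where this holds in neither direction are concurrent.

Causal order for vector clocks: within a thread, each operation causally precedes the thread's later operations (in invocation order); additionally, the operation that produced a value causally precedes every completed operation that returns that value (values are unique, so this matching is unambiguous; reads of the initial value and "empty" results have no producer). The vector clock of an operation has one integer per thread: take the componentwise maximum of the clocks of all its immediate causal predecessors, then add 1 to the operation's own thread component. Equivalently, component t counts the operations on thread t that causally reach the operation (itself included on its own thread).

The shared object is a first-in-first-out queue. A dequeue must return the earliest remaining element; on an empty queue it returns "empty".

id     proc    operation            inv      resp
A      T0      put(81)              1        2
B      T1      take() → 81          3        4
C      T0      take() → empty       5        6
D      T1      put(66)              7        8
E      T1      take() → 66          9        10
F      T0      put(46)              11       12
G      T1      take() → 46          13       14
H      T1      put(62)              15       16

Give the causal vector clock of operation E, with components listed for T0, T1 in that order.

A, invoked 1, has no incoming edges; only T0's bump applies → (1, 0)
merge at B (invoked 3): VC(A)=(1, 0), own-thread bump on T1 → (1, 1)
merge at C (invoked 5): VC(A)=(1, 0), own-thread bump on T0 → (2, 0)
merge at D (invoked 7): VC(B)=(1, 1), own-thread bump on T1 → (1, 2)
merge at F (invoked 11): VC(C)=(2, 0), own-thread bump on T0 → (3, 0)
merge at E (invoked 9): VC(D)=(1, 2), own-thread bump on T1 → (1, 3)
merge at G (invoked 13): VC(E)=(1, 3), VC(F)=(3, 0), own-thread bump on T1 → (3, 4)
merge at H (invoked 15): VC(G)=(3, 4), own-thread bump on T1 → (3, 5)
target: VC(E) = (1, 3)

(1, 3)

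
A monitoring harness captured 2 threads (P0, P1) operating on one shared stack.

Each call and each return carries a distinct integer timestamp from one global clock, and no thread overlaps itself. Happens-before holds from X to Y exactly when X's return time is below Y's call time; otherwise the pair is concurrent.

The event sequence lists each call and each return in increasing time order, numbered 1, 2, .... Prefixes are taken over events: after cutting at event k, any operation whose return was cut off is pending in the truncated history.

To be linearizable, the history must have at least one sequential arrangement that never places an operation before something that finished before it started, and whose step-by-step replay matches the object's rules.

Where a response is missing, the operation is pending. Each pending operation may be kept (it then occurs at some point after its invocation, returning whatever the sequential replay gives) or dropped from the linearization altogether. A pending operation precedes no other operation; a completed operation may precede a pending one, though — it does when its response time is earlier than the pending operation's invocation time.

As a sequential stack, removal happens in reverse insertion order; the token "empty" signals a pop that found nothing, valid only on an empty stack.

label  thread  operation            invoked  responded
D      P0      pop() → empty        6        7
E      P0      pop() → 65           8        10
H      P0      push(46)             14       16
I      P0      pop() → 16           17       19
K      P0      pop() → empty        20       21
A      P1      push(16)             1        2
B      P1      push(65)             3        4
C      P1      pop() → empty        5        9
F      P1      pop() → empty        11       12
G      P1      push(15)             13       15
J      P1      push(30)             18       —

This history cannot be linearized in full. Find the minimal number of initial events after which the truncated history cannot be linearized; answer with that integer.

events 1..6 are linearizable, e.g. via A, B:
step 1: A push(16) — stack <16>
step 2: B push(65) — stack <16,65>
adding event 7 (D responds at 7) leaves no legal real-time order
no completion choice of the 1 pending operation (C) rescues it — every subset was tried
take A, B, D (pending dropped): step 3 already fails, because D pop() → empty cannot occur there

7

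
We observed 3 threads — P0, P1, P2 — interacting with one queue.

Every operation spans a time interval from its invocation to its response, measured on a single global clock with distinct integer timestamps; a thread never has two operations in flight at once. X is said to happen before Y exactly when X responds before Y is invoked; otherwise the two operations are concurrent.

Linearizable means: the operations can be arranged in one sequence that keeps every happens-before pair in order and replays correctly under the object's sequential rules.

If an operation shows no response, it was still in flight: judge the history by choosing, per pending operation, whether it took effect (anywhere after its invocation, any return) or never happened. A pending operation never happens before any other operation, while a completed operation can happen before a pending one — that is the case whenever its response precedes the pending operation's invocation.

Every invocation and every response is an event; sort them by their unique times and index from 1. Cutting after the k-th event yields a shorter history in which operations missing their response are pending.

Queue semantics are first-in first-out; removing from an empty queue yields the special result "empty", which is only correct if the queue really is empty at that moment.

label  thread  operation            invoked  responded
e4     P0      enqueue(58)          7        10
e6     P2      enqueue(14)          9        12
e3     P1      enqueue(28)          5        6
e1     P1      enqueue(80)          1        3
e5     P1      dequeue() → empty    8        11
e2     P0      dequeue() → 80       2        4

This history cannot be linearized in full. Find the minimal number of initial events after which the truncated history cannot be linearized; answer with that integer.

events 1..10 are still linearizable — one witness is e1, e2, e3, e4:
1. e1 enqueue(80), leaving queue <80>
2. e2 dequeue() → 80, leaving queue <>
3. e3 enqueue(28), leaving queue <28>
4. e4 enqueue(58), leaving queue <28,58>
with event 11 included (e5 responding at time 11), all real-time-consistent orders fail
include/drop combinations of the 1 pending operation (e6) were all tried; none helps
sample order e1, e2, e3, e4, e5 (pending dropped) stalls at step 5 — e5 dequeue() → empty has no legal effect
sample order e1, e2, e3, e5, e4 (pending dropped) stalls at step 4 — e5 dequeue() → empty has no legal effect

11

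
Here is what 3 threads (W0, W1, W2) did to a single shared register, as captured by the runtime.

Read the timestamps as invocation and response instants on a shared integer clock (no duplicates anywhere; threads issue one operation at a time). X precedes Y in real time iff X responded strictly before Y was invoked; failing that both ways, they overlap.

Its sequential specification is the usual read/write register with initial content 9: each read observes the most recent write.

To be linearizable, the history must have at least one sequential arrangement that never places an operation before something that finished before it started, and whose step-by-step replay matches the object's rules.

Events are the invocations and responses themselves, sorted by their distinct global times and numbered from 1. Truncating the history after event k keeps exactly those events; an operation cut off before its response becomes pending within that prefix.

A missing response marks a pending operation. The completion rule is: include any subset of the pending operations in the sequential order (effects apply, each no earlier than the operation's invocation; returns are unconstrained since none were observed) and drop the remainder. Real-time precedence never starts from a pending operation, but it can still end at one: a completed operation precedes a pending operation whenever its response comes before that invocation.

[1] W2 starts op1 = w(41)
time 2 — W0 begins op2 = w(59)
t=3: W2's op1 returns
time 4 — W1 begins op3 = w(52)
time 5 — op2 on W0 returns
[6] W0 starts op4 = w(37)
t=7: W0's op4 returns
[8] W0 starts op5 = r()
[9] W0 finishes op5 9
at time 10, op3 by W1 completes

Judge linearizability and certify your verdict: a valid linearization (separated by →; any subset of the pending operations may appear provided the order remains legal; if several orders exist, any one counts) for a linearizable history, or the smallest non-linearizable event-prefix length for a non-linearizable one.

not linearizable — minimal violating prefix: 9 events

cut after 8 events: linearizable; cut after 9 events (op5 responds, time 9): not linearizable
all 2 real-time-respecting orders fail — 4 completed register operations, no legal replay
including or dropping the 1 pending operation (op3) in any combination fails
for example op1, op2, op4, op5 (pending dropped) fails at step 4: op5 r() → 9 is not legal there
for example op2, op1, op4, op5 (pending dropped) fails at step 4: op5 r() → 9 is not legal there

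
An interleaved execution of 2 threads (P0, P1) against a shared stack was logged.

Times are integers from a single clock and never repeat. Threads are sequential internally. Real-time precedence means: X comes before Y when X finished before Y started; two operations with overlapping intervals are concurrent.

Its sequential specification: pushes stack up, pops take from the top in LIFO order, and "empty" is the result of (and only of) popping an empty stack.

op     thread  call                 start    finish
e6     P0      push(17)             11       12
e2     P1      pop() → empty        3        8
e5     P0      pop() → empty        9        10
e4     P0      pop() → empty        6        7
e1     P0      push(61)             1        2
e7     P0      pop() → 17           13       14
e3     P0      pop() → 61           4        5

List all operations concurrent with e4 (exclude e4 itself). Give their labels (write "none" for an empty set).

concurrent with e4 ([6,7]): every op whose interval crosses 6..7
e1 [1,2]: before
e2 [3,8]: concurrent
e3 [4,5]: before
e5 [9,10]: after
e6 [11,12]: after
e7 [13,14]: after

e2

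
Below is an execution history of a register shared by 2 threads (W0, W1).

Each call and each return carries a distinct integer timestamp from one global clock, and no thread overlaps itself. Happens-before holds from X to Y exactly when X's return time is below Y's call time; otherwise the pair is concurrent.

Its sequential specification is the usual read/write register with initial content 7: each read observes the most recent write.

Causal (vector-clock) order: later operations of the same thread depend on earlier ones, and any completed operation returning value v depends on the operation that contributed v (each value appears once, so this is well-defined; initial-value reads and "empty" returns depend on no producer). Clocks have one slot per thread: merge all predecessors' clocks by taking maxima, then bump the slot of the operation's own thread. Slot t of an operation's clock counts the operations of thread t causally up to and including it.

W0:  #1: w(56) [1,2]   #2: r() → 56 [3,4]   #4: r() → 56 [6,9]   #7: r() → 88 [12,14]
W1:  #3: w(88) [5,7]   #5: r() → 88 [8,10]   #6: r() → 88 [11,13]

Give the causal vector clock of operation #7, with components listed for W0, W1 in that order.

(4, 1)

no predecessors for #3 (invoked 5): W1 increments from zero → (0, 1)
no predecessors for #1 (invoked 1): W0 increments from zero → (1, 0)
#5 (invocation 8): componentwise max over VC(#3)=(0, 1), +1 at W1, giving (0, 2)
#2 (invocation 3): componentwise max over VC(#1)=(1, 0), +1 at W0, giving (2, 0)
#6 (invocation 11): componentwise max over VC(#3)=(0, 1), VC(#5)=(0, 2), +1 at W1, giving (0, 3)
#4 (invocation 6): componentwise max over VC(#1)=(1, 0), VC(#2)=(2, 0), +1 at W0, giving (3, 0)
#7 (invocation 12): componentwise max over VC(#3)=(0, 1), VC(#4)=(3, 0), +1 at W0, giving (4, 1)
target: VC(#7) = (4, 1)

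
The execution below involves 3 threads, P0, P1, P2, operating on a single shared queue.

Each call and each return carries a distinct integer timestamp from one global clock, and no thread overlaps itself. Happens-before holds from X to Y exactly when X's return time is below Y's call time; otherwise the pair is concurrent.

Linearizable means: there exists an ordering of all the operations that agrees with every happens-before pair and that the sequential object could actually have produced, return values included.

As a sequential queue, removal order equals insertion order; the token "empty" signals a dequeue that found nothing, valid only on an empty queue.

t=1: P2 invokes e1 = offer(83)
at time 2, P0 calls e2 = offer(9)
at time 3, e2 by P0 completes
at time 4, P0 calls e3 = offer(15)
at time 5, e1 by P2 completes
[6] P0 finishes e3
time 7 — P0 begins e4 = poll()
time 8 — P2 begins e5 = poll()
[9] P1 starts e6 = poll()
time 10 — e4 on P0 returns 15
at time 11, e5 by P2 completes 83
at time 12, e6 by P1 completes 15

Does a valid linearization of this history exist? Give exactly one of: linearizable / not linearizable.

events 1..11 are fine; event 12 — the response of e6 at time 12 — makes the prefix non-linearizable
all 18 real-time-respecting orders fail — 6 completed queue operations, no legal replay
one such order, e1, e2, e3, e4, e5, e6, breaks at step 4 where e4 poll() → 15 is illegal
one such order, e1, e2, e3, e4, e6, e5, breaks at step 4 where e4 poll() → 15 is illegal

not linearizable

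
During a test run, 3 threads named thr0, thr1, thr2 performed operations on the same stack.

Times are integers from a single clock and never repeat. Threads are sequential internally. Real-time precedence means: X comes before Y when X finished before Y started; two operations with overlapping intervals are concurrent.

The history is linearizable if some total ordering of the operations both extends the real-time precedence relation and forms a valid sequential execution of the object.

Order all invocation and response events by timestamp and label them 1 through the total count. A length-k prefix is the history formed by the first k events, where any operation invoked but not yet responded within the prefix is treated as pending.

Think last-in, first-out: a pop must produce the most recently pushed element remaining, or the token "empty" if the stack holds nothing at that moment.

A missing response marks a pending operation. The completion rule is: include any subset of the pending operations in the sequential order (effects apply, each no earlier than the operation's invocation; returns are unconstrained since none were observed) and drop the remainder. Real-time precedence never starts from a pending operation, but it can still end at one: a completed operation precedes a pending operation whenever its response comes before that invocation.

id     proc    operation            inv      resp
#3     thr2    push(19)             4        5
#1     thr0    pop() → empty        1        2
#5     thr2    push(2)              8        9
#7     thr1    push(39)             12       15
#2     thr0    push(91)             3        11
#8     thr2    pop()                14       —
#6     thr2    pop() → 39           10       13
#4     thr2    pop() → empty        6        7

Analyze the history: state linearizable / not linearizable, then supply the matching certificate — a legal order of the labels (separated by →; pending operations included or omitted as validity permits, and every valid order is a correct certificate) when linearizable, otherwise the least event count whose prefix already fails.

prefix check: 1..6 passes, 1..7 fails once #4's time-7 response joins
the sole real-time-consistent order of 3 completed operations fails the stack replay
including or dropping the 1 pending operation (#2) in any combination fails
one such order, #1, #3, #4 (pending dropped), breaks at step 3 where #4 pop() → empty is illegal

not linearizable — minimal violating prefix: 7 events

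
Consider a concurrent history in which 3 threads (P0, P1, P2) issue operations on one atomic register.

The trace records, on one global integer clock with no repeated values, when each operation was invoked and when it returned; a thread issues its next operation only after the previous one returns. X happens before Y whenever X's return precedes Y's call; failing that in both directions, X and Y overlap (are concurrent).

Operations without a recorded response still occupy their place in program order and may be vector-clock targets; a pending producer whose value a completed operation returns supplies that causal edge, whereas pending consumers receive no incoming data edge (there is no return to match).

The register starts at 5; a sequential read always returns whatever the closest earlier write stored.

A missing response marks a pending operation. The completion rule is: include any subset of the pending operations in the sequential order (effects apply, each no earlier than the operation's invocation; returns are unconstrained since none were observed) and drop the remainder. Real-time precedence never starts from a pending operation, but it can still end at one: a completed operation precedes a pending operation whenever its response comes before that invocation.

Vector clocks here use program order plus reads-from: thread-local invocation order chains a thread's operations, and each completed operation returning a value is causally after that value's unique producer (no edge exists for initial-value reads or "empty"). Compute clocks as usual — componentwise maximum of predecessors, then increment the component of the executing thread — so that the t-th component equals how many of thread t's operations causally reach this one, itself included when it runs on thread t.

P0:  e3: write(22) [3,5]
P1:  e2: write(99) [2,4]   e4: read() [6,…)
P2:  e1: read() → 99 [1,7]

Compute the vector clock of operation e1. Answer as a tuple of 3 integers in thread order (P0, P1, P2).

(0, 1, 1)

no predecessors for e2 (invoked 2): P1 increments from zero → (0, 1, 0)
no predecessors for e3 (invoked 3): P0 increments from zero → (1, 0, 0)
from VC(e2)=(0, 1, 0), e1 (invoked 1) maxes components and bumps P2 → (0, 1, 1)
from VC(e2)=(0, 1, 0), e4 (invoked 6) maxes components and bumps P1 → (0, 2, 0)
target: VC(e1) = (0, 1, 1)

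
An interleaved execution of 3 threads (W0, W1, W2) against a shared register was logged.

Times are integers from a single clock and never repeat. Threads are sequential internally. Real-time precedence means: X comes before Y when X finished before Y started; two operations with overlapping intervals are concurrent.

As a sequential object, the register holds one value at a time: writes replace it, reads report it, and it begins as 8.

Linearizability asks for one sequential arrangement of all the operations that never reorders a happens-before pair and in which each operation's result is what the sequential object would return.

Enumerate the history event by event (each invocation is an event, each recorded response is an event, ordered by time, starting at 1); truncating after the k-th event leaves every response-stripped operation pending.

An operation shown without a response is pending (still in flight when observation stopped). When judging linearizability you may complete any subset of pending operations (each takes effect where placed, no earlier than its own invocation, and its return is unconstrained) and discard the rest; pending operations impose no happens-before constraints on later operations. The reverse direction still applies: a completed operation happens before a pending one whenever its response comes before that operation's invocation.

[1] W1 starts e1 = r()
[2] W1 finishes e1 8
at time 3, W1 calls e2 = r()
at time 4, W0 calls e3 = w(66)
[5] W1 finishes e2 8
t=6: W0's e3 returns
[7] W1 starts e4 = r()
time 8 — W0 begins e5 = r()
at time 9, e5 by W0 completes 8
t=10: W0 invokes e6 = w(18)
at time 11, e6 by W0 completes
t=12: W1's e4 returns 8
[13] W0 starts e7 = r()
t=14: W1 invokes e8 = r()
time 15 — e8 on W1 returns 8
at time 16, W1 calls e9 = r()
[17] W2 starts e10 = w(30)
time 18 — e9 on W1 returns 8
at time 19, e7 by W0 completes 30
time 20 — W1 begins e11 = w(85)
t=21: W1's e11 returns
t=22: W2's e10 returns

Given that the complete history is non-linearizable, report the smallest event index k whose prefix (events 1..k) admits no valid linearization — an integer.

events 1..8 are linearizable, e.g. via e1, e2, e3:
after step 1 (e1 r() → 8): value 8
after step 2 (e2 r() → 8): value 8
after step 3 (e3 w(66)): value 66
include event 9 — e5 responding at 9 — and every candidate order breaks
include/drop combinations of the 1 pending operation (e4) were all tried; none helps
sample order e1, e2, e3, e5 (pending dropped) stalls at step 4 — e5 r() → 8 has no legal effect
sample order e1, e3, e2, e5 (pending dropped) stalls at step 3 — e2 r() → 8 has no legal effect

9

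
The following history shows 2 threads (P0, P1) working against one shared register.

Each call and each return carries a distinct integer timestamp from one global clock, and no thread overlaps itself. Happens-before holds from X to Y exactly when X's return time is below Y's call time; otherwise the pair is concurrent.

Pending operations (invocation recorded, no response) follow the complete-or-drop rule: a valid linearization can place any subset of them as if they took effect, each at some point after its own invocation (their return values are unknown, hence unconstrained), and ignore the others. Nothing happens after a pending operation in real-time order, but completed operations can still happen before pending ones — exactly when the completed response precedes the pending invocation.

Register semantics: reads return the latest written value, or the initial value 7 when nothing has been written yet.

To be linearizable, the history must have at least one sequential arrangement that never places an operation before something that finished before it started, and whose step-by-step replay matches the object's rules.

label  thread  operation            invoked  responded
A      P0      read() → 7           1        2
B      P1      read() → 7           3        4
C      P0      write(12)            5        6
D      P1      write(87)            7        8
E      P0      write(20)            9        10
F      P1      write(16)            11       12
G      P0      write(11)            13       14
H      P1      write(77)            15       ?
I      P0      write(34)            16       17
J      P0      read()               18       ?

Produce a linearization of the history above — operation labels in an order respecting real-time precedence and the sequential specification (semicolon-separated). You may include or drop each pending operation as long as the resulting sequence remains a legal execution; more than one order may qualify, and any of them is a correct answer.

1. A read() → 7, leaving value 7
2. B read() → 7, leaving value 7
3. C write(12), leaving value 12
4. D write(87), leaving value 87
5. E write(20), leaving value 20
6. F write(16), leaving value 16
7. G write(11), leaving value 11
8. H write(77) (pending, included), leaving value 77
9. I write(34), leaving value 34

A; B; C; D; E; F; G; H; I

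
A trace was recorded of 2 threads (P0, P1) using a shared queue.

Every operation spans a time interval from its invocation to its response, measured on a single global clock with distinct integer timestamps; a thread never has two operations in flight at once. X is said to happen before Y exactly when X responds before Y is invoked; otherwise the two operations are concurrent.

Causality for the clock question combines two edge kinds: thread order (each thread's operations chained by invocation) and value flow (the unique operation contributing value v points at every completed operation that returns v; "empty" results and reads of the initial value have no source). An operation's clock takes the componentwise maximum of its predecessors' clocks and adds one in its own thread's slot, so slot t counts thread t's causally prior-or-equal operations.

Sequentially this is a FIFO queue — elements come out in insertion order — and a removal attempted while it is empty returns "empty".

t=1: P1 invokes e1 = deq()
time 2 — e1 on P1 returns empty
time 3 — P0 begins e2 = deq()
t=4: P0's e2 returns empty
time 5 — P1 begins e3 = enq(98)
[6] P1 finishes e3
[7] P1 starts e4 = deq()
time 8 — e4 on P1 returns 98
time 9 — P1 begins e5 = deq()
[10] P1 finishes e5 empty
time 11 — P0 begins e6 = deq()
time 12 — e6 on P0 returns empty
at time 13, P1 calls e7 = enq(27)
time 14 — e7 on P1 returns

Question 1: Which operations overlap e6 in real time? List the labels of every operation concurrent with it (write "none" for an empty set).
Answer: none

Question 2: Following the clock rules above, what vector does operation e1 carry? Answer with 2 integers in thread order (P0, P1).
Answer: (0, 1)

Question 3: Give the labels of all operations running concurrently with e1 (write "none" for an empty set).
Answer: none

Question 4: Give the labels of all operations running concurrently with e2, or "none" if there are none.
Answer: none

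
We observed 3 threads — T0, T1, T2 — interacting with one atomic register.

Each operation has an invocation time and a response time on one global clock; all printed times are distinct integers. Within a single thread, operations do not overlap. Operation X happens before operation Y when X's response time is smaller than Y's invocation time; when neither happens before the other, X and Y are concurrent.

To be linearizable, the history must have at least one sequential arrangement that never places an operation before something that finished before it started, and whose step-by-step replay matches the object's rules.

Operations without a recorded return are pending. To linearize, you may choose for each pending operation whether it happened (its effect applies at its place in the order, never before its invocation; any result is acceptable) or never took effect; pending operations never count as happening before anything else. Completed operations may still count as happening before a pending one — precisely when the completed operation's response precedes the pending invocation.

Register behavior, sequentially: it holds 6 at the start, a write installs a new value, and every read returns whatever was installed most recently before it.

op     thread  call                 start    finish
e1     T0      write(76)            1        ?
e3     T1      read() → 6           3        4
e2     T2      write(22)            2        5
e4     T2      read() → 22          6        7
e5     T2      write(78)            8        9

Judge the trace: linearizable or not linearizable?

a witness: e3, e1, e2, e4, e5
step 1: e3 read() → 6 — value 6
step 2: e1 write(76) (pending, included) — value 76
step 3: e2 write(22) — value 22
step 4: e4 read() → 22 — value 22
step 5: e5 write(78) — value 78

linearizable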